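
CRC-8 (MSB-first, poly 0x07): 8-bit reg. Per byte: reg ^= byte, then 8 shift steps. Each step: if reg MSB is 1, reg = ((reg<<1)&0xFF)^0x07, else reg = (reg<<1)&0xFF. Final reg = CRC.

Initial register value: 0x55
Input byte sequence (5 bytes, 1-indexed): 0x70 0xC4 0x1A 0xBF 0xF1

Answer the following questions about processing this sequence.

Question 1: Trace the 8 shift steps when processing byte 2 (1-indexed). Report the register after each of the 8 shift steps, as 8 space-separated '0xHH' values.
Answer: 0x7E 0xFC 0xFF 0xF9 0xF5 0xED 0xDD 0xBD

Derivation:
After byte 1 (0x70): reg=0xFB
Register before byte 2: 0xFB
After XOR with byte 0xC4: 0x3F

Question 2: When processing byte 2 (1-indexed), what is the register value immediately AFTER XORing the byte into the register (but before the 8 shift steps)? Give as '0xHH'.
Answer: 0x3F

Derivation:
Register before byte 2: 0xFB
Byte 2: 0xC4
0xFB XOR 0xC4 = 0x3F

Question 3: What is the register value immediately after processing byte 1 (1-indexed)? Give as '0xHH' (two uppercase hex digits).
Answer: 0xFB

Derivation:
After byte 1 (0x70): reg=0xFB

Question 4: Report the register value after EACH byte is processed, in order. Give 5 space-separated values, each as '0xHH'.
0xFB 0xBD 0x7C 0x47 0x0B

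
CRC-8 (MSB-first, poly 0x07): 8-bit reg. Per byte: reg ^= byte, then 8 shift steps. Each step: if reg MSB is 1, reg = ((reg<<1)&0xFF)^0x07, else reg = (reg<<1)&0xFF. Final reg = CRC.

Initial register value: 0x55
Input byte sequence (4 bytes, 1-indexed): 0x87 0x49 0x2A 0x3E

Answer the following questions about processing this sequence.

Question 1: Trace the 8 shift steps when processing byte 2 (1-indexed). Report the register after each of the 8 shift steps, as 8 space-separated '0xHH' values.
Answer: 0xF2 0xE3 0xC1 0x85 0x0D 0x1A 0x34 0x68

Derivation:
After byte 1 (0x87): reg=0x30
Register before byte 2: 0x30
After XOR with byte 0x49: 0x79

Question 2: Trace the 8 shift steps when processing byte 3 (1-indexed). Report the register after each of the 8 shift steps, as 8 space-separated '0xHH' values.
Answer: 0x84 0x0F 0x1E 0x3C 0x78 0xF0 0xE7 0xC9

Derivation:
After byte 1 (0x87): reg=0x30
After byte 2 (0x49): reg=0x68
Register before byte 3: 0x68
After XOR with byte 0x2A: 0x42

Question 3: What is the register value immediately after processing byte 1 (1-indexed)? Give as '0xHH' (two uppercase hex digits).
After byte 1 (0x87): reg=0x30

Answer: 0x30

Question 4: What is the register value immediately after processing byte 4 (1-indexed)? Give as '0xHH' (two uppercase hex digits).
Answer: 0xCB

Derivation:
After byte 1 (0x87): reg=0x30
After byte 2 (0x49): reg=0x68
After byte 3 (0x2A): reg=0xC9
After byte 4 (0x3E): reg=0xCB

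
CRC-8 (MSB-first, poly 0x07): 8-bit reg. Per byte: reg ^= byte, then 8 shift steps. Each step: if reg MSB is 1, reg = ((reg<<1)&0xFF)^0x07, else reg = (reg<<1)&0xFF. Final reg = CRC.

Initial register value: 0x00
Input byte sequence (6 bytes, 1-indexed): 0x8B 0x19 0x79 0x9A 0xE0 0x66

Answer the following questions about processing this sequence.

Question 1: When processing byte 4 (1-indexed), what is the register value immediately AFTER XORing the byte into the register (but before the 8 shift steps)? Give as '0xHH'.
Answer: 0xFF

Derivation:
Register before byte 4: 0x65
Byte 4: 0x9A
0x65 XOR 0x9A = 0xFF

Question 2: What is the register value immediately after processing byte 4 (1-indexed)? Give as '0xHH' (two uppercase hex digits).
After byte 1 (0x8B): reg=0xB8
After byte 2 (0x19): reg=0x6E
After byte 3 (0x79): reg=0x65
After byte 4 (0x9A): reg=0xF3

Answer: 0xF3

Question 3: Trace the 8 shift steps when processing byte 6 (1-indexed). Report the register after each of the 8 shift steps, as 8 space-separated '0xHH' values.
Answer: 0x3E 0x7C 0xF8 0xF7 0xE9 0xD5 0xAD 0x5D

Derivation:
After byte 1 (0x8B): reg=0xB8
After byte 2 (0x19): reg=0x6E
After byte 3 (0x79): reg=0x65
After byte 4 (0x9A): reg=0xF3
After byte 5 (0xE0): reg=0x79
Register before byte 6: 0x79
After XOR with byte 0x66: 0x1F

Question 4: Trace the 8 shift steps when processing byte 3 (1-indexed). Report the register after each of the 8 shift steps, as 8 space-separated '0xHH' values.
Answer: 0x2E 0x5C 0xB8 0x77 0xEE 0xDB 0xB1 0x65

Derivation:
After byte 1 (0x8B): reg=0xB8
After byte 2 (0x19): reg=0x6E
Register before byte 3: 0x6E
After XOR with byte 0x79: 0x17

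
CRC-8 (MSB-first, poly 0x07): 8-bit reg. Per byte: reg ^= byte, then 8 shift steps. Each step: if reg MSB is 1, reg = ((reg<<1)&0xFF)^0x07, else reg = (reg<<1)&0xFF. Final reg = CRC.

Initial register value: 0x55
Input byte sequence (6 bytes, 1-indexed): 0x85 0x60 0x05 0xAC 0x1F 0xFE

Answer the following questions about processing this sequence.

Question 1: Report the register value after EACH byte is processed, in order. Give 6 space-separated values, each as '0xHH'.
0x3E 0x9D 0xC1 0x04 0x41 0x34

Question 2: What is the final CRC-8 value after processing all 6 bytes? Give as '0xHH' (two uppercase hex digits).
After byte 1 (0x85): reg=0x3E
After byte 2 (0x60): reg=0x9D
After byte 3 (0x05): reg=0xC1
After byte 4 (0xAC): reg=0x04
After byte 5 (0x1F): reg=0x41
After byte 6 (0xFE): reg=0x34

Answer: 0x34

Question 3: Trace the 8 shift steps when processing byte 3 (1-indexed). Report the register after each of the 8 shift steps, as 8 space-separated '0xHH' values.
Answer: 0x37 0x6E 0xDC 0xBF 0x79 0xF2 0xE3 0xC1

Derivation:
After byte 1 (0x85): reg=0x3E
After byte 2 (0x60): reg=0x9D
Register before byte 3: 0x9D
After XOR with byte 0x05: 0x98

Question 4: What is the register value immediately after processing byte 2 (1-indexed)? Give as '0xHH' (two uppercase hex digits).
After byte 1 (0x85): reg=0x3E
After byte 2 (0x60): reg=0x9D

Answer: 0x9D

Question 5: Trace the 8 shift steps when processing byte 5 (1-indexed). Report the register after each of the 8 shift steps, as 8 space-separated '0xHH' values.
Answer: 0x36 0x6C 0xD8 0xB7 0x69 0xD2 0xA3 0x41

Derivation:
After byte 1 (0x85): reg=0x3E
After byte 2 (0x60): reg=0x9D
After byte 3 (0x05): reg=0xC1
After byte 4 (0xAC): reg=0x04
Register before byte 5: 0x04
After XOR with byte 0x1F: 0x1B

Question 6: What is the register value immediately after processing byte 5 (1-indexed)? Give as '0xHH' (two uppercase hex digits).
Answer: 0x41

Derivation:
After byte 1 (0x85): reg=0x3E
After byte 2 (0x60): reg=0x9D
After byte 3 (0x05): reg=0xC1
After byte 4 (0xAC): reg=0x04
After byte 5 (0x1F): reg=0x41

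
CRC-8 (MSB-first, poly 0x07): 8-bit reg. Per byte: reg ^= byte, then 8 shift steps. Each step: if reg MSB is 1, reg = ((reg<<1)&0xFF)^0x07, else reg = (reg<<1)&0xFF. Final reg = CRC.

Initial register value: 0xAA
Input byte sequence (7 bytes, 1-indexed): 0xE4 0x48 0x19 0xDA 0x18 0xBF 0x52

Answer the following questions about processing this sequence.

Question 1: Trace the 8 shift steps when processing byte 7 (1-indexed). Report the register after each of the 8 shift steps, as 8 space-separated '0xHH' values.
Answer: 0xDB 0xB1 0x65 0xCA 0x93 0x21 0x42 0x84

Derivation:
After byte 1 (0xE4): reg=0xED
After byte 2 (0x48): reg=0x72
After byte 3 (0x19): reg=0x16
After byte 4 (0xDA): reg=0x6A
After byte 5 (0x18): reg=0x59
After byte 6 (0xBF): reg=0xBC
Register before byte 7: 0xBC
After XOR with byte 0x52: 0xEE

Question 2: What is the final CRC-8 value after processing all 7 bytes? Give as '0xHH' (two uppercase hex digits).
After byte 1 (0xE4): reg=0xED
After byte 2 (0x48): reg=0x72
After byte 3 (0x19): reg=0x16
After byte 4 (0xDA): reg=0x6A
After byte 5 (0x18): reg=0x59
After byte 6 (0xBF): reg=0xBC
After byte 7 (0x52): reg=0x84

Answer: 0x84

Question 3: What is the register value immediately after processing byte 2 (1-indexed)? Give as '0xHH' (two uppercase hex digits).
After byte 1 (0xE4): reg=0xED
After byte 2 (0x48): reg=0x72

Answer: 0x72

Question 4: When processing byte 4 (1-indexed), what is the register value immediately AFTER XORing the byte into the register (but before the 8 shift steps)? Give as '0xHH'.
Answer: 0xCC

Derivation:
Register before byte 4: 0x16
Byte 4: 0xDA
0x16 XOR 0xDA = 0xCC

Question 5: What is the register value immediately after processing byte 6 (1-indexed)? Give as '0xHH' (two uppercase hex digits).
Answer: 0xBC

Derivation:
After byte 1 (0xE4): reg=0xED
After byte 2 (0x48): reg=0x72
After byte 3 (0x19): reg=0x16
After byte 4 (0xDA): reg=0x6A
After byte 5 (0x18): reg=0x59
After byte 6 (0xBF): reg=0xBC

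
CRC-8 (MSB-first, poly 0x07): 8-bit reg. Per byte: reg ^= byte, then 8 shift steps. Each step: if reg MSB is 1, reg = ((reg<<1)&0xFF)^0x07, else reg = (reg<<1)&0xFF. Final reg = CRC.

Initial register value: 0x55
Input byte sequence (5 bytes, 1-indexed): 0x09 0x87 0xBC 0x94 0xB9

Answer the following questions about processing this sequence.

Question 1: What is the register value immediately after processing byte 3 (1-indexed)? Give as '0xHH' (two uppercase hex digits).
Answer: 0x3E

Derivation:
After byte 1 (0x09): reg=0x93
After byte 2 (0x87): reg=0x6C
After byte 3 (0xBC): reg=0x3E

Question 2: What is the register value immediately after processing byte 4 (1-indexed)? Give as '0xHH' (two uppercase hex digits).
Answer: 0x5F

Derivation:
After byte 1 (0x09): reg=0x93
After byte 2 (0x87): reg=0x6C
After byte 3 (0xBC): reg=0x3E
After byte 4 (0x94): reg=0x5F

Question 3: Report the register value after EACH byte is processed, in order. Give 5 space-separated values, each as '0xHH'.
0x93 0x6C 0x3E 0x5F 0xBC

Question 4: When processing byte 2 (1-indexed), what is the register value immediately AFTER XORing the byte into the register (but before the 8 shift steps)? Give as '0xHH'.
Answer: 0x14

Derivation:
Register before byte 2: 0x93
Byte 2: 0x87
0x93 XOR 0x87 = 0x14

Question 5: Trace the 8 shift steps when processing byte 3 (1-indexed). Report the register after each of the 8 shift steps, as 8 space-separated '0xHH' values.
After byte 1 (0x09): reg=0x93
After byte 2 (0x87): reg=0x6C
Register before byte 3: 0x6C
After XOR with byte 0xBC: 0xD0

Answer: 0xA7 0x49 0x92 0x23 0x46 0x8C 0x1F 0x3E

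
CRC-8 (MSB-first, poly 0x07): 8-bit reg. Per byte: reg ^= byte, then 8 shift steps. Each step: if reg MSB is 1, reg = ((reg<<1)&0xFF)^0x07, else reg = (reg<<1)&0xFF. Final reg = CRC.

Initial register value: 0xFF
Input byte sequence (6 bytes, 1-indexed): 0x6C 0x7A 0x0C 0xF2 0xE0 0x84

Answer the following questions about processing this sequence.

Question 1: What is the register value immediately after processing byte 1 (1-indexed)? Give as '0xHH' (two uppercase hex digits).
Answer: 0xF0

Derivation:
After byte 1 (0x6C): reg=0xF0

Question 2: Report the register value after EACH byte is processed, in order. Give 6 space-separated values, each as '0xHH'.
0xF0 0xBF 0x10 0xA0 0xC7 0xCE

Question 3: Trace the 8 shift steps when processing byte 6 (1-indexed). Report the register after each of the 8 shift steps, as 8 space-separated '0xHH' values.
Answer: 0x86 0x0B 0x16 0x2C 0x58 0xB0 0x67 0xCE

Derivation:
After byte 1 (0x6C): reg=0xF0
After byte 2 (0x7A): reg=0xBF
After byte 3 (0x0C): reg=0x10
After byte 4 (0xF2): reg=0xA0
After byte 5 (0xE0): reg=0xC7
Register before byte 6: 0xC7
After XOR with byte 0x84: 0x43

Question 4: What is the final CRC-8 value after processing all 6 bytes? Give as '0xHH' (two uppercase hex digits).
Answer: 0xCE

Derivation:
After byte 1 (0x6C): reg=0xF0
After byte 2 (0x7A): reg=0xBF
After byte 3 (0x0C): reg=0x10
After byte 4 (0xF2): reg=0xA0
After byte 5 (0xE0): reg=0xC7
After byte 6 (0x84): reg=0xCE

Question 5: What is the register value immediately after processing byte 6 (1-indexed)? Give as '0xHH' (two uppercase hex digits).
Answer: 0xCE

Derivation:
After byte 1 (0x6C): reg=0xF0
After byte 2 (0x7A): reg=0xBF
After byte 3 (0x0C): reg=0x10
After byte 4 (0xF2): reg=0xA0
After byte 5 (0xE0): reg=0xC7
After byte 6 (0x84): reg=0xCE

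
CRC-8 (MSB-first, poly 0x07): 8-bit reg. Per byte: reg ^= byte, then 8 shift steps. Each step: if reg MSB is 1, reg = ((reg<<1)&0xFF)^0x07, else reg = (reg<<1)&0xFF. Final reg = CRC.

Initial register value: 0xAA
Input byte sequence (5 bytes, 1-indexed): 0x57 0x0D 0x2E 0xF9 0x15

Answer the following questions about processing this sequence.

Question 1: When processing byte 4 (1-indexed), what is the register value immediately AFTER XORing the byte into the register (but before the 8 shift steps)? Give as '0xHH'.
Register before byte 4: 0xDE
Byte 4: 0xF9
0xDE XOR 0xF9 = 0x27

Answer: 0x27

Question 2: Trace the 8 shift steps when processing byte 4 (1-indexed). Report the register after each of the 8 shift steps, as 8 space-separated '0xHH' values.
Answer: 0x4E 0x9C 0x3F 0x7E 0xFC 0xFF 0xF9 0xF5

Derivation:
After byte 1 (0x57): reg=0xFD
After byte 2 (0x0D): reg=0xDE
After byte 3 (0x2E): reg=0xDE
Register before byte 4: 0xDE
After XOR with byte 0xF9: 0x27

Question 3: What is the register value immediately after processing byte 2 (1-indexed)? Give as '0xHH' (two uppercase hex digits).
Answer: 0xDE

Derivation:
After byte 1 (0x57): reg=0xFD
After byte 2 (0x0D): reg=0xDE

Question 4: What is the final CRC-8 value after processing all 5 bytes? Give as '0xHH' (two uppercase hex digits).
Answer: 0xAE

Derivation:
After byte 1 (0x57): reg=0xFD
After byte 2 (0x0D): reg=0xDE
After byte 3 (0x2E): reg=0xDE
After byte 4 (0xF9): reg=0xF5
After byte 5 (0x15): reg=0xAE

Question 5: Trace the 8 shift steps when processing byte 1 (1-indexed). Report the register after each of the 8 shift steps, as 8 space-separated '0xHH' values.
Answer: 0xFD 0xFD 0xFD 0xFD 0xFD 0xFD 0xFD 0xFD

Derivation:
Register before byte 1: 0xAA
After XOR with byte 0x57: 0xFD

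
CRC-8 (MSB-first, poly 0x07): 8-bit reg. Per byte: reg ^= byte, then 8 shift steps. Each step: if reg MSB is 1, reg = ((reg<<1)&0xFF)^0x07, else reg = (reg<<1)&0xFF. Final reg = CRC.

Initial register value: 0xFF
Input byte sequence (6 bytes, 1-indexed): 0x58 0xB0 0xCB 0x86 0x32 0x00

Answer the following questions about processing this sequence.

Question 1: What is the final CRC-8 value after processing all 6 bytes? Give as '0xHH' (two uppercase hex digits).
After byte 1 (0x58): reg=0x7C
After byte 2 (0xB0): reg=0x6A
After byte 3 (0xCB): reg=0x6E
After byte 4 (0x86): reg=0x96
After byte 5 (0x32): reg=0x75
After byte 6 (0x00): reg=0x4C

Answer: 0x4C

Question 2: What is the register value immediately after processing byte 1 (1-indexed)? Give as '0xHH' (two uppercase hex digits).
After byte 1 (0x58): reg=0x7C

Answer: 0x7C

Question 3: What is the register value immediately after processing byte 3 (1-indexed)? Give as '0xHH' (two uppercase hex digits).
After byte 1 (0x58): reg=0x7C
After byte 2 (0xB0): reg=0x6A
After byte 3 (0xCB): reg=0x6E

Answer: 0x6E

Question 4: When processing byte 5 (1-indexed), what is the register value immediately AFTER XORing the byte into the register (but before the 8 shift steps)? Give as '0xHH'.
Register before byte 5: 0x96
Byte 5: 0x32
0x96 XOR 0x32 = 0xA4

Answer: 0xA4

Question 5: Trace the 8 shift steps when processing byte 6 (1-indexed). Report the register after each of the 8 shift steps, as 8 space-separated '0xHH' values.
Answer: 0xEA 0xD3 0xA1 0x45 0x8A 0x13 0x26 0x4C

Derivation:
After byte 1 (0x58): reg=0x7C
After byte 2 (0xB0): reg=0x6A
After byte 3 (0xCB): reg=0x6E
After byte 4 (0x86): reg=0x96
After byte 5 (0x32): reg=0x75
Register before byte 6: 0x75
After XOR with byte 0x00: 0x75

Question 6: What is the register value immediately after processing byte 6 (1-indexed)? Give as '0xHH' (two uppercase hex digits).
Answer: 0x4C

Derivation:
After byte 1 (0x58): reg=0x7C
After byte 2 (0xB0): reg=0x6A
After byte 3 (0xCB): reg=0x6E
After byte 4 (0x86): reg=0x96
After byte 5 (0x32): reg=0x75
After byte 6 (0x00): reg=0x4C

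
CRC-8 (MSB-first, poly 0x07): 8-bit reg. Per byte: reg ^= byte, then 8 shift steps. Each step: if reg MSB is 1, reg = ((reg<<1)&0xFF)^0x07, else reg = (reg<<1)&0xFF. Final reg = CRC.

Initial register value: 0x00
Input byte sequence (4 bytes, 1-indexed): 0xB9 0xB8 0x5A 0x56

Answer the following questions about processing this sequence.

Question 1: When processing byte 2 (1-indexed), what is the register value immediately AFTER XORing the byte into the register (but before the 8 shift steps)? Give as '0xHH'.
Register before byte 2: 0x26
Byte 2: 0xB8
0x26 XOR 0xB8 = 0x9E

Answer: 0x9E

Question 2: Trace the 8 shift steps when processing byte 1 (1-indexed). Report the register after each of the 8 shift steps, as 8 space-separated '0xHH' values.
Answer: 0x75 0xEA 0xD3 0xA1 0x45 0x8A 0x13 0x26

Derivation:
Register before byte 1: 0x00
After XOR with byte 0xB9: 0xB9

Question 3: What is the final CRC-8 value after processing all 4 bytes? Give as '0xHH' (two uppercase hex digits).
After byte 1 (0xB9): reg=0x26
After byte 2 (0xB8): reg=0xD3
After byte 3 (0x5A): reg=0xB6
After byte 4 (0x56): reg=0xAE

Answer: 0xAE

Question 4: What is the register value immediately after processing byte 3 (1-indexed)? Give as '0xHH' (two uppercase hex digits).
Answer: 0xB6

Derivation:
After byte 1 (0xB9): reg=0x26
After byte 2 (0xB8): reg=0xD3
After byte 3 (0x5A): reg=0xB6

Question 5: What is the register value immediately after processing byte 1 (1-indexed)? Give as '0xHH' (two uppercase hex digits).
Answer: 0x26

Derivation:
After byte 1 (0xB9): reg=0x26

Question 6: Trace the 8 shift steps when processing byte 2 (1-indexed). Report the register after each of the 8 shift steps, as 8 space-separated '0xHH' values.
After byte 1 (0xB9): reg=0x26
Register before byte 2: 0x26
After XOR with byte 0xB8: 0x9E

Answer: 0x3B 0x76 0xEC 0xDF 0xB9 0x75 0xEA 0xD3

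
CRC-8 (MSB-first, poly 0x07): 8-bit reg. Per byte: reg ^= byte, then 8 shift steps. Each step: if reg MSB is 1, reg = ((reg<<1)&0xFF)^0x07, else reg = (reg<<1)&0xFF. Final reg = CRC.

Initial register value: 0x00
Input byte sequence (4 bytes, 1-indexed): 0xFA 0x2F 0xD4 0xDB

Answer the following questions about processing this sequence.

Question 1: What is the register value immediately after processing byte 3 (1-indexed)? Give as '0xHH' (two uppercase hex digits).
Answer: 0xA4

Derivation:
After byte 1 (0xFA): reg=0xE8
After byte 2 (0x2F): reg=0x5B
After byte 3 (0xD4): reg=0xA4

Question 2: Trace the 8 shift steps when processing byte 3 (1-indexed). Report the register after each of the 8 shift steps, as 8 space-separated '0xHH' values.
Answer: 0x19 0x32 0x64 0xC8 0x97 0x29 0x52 0xA4

Derivation:
After byte 1 (0xFA): reg=0xE8
After byte 2 (0x2F): reg=0x5B
Register before byte 3: 0x5B
After XOR with byte 0xD4: 0x8F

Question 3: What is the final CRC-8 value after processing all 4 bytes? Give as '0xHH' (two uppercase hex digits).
Answer: 0x7A

Derivation:
After byte 1 (0xFA): reg=0xE8
After byte 2 (0x2F): reg=0x5B
After byte 3 (0xD4): reg=0xA4
After byte 4 (0xDB): reg=0x7A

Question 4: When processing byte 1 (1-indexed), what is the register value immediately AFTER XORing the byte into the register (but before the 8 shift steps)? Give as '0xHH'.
Answer: 0xFA

Derivation:
Register before byte 1: 0x00
Byte 1: 0xFA
0x00 XOR 0xFA = 0xFA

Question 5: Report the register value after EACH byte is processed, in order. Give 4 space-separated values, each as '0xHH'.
0xE8 0x5B 0xA4 0x7A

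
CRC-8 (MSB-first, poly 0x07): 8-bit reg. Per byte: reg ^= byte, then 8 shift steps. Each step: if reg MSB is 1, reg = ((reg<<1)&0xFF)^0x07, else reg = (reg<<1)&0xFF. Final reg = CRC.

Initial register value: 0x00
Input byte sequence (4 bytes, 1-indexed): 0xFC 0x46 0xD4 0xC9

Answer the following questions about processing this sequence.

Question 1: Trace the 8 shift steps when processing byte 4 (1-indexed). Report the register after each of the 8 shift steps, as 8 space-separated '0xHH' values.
After byte 1 (0xFC): reg=0xFA
After byte 2 (0x46): reg=0x3D
After byte 3 (0xD4): reg=0x91
Register before byte 4: 0x91
After XOR with byte 0xC9: 0x58

Answer: 0xB0 0x67 0xCE 0x9B 0x31 0x62 0xC4 0x8F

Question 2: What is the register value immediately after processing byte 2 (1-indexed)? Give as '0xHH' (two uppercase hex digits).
After byte 1 (0xFC): reg=0xFA
After byte 2 (0x46): reg=0x3D

Answer: 0x3D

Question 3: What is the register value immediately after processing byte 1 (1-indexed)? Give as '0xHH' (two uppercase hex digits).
Answer: 0xFA

Derivation:
After byte 1 (0xFC): reg=0xFA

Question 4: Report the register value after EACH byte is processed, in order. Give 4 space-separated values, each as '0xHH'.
0xFA 0x3D 0x91 0x8F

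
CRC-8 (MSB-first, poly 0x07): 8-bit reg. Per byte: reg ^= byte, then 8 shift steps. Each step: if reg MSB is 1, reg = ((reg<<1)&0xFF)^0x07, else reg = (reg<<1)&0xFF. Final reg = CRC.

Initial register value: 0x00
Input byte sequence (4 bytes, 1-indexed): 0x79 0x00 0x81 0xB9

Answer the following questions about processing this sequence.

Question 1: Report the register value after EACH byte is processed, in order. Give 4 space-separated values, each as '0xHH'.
0x68 0x1F 0xD3 0x11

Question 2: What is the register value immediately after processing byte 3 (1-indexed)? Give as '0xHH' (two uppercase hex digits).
Answer: 0xD3

Derivation:
After byte 1 (0x79): reg=0x68
After byte 2 (0x00): reg=0x1F
After byte 3 (0x81): reg=0xD3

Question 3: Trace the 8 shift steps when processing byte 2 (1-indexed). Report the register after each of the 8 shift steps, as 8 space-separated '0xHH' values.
Answer: 0xD0 0xA7 0x49 0x92 0x23 0x46 0x8C 0x1F

Derivation:
After byte 1 (0x79): reg=0x68
Register before byte 2: 0x68
After XOR with byte 0x00: 0x68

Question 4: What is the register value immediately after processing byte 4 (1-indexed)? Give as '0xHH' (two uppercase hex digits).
Answer: 0x11

Derivation:
After byte 1 (0x79): reg=0x68
After byte 2 (0x00): reg=0x1F
After byte 3 (0x81): reg=0xD3
After byte 4 (0xB9): reg=0x11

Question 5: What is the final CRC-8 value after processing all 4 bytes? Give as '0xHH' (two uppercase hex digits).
Answer: 0x11

Derivation:
After byte 1 (0x79): reg=0x68
After byte 2 (0x00): reg=0x1F
After byte 3 (0x81): reg=0xD3
After byte 4 (0xB9): reg=0x11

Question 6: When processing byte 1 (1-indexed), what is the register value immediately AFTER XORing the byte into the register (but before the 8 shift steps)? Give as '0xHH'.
Answer: 0x79

Derivation:
Register before byte 1: 0x00
Byte 1: 0x79
0x00 XOR 0x79 = 0x79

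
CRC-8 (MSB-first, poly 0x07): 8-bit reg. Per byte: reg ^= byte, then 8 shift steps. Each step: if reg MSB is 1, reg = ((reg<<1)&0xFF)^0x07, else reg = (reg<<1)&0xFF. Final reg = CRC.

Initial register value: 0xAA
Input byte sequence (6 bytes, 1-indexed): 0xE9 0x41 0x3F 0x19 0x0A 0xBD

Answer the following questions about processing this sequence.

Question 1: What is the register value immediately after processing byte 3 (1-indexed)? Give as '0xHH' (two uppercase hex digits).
After byte 1 (0xE9): reg=0xCE
After byte 2 (0x41): reg=0xA4
After byte 3 (0x3F): reg=0xC8

Answer: 0xC8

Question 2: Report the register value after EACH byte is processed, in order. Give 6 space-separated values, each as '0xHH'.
0xCE 0xA4 0xC8 0x39 0x99 0xFC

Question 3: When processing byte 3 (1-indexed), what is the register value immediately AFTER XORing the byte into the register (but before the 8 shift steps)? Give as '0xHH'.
Answer: 0x9B

Derivation:
Register before byte 3: 0xA4
Byte 3: 0x3F
0xA4 XOR 0x3F = 0x9B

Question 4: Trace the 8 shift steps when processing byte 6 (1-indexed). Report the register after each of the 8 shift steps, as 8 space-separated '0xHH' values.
After byte 1 (0xE9): reg=0xCE
After byte 2 (0x41): reg=0xA4
After byte 3 (0x3F): reg=0xC8
After byte 4 (0x19): reg=0x39
After byte 5 (0x0A): reg=0x99
Register before byte 6: 0x99
After XOR with byte 0xBD: 0x24

Answer: 0x48 0x90 0x27 0x4E 0x9C 0x3F 0x7E 0xFC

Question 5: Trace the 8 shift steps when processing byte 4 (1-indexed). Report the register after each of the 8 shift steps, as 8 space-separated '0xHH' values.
After byte 1 (0xE9): reg=0xCE
After byte 2 (0x41): reg=0xA4
After byte 3 (0x3F): reg=0xC8
Register before byte 4: 0xC8
After XOR with byte 0x19: 0xD1

Answer: 0xA5 0x4D 0x9A 0x33 0x66 0xCC 0x9F 0x39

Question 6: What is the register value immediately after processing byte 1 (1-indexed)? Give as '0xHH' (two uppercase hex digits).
Answer: 0xCE

Derivation:
After byte 1 (0xE9): reg=0xCE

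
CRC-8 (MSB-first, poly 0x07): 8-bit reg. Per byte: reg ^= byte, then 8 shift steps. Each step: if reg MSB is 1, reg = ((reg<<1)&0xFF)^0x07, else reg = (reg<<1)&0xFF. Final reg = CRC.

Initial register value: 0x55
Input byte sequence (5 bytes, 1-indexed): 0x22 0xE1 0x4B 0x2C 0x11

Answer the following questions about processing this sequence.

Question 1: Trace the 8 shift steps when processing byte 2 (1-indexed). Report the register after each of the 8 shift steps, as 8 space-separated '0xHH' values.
After byte 1 (0x22): reg=0x42
Register before byte 2: 0x42
After XOR with byte 0xE1: 0xA3

Answer: 0x41 0x82 0x03 0x06 0x0C 0x18 0x30 0x60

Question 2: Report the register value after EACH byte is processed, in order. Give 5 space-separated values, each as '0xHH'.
0x42 0x60 0xD1 0xFD 0x8A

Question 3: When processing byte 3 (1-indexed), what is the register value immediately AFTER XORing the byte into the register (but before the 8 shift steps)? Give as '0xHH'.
Answer: 0x2B

Derivation:
Register before byte 3: 0x60
Byte 3: 0x4B
0x60 XOR 0x4B = 0x2B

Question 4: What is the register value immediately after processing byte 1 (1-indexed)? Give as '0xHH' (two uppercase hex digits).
Answer: 0x42

Derivation:
After byte 1 (0x22): reg=0x42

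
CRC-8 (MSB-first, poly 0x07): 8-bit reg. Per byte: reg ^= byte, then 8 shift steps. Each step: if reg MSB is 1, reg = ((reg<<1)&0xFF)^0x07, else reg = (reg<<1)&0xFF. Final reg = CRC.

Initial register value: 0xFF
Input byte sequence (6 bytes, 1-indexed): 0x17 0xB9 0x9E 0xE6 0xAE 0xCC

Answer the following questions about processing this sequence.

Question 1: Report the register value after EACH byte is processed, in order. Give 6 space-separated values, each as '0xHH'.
0x96 0xCD 0xBE 0x8F 0xE7 0xD1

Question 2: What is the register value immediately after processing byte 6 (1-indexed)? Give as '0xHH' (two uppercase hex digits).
After byte 1 (0x17): reg=0x96
After byte 2 (0xB9): reg=0xCD
After byte 3 (0x9E): reg=0xBE
After byte 4 (0xE6): reg=0x8F
After byte 5 (0xAE): reg=0xE7
After byte 6 (0xCC): reg=0xD1

Answer: 0xD1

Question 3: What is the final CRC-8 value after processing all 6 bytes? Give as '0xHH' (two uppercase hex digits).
After byte 1 (0x17): reg=0x96
After byte 2 (0xB9): reg=0xCD
After byte 3 (0x9E): reg=0xBE
After byte 4 (0xE6): reg=0x8F
After byte 5 (0xAE): reg=0xE7
After byte 6 (0xCC): reg=0xD1

Answer: 0xD1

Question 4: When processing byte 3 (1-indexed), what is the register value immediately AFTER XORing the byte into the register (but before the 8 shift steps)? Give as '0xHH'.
Answer: 0x53

Derivation:
Register before byte 3: 0xCD
Byte 3: 0x9E
0xCD XOR 0x9E = 0x53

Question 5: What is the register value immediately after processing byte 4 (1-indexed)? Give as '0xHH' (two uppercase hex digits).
After byte 1 (0x17): reg=0x96
After byte 2 (0xB9): reg=0xCD
After byte 3 (0x9E): reg=0xBE
After byte 4 (0xE6): reg=0x8F

Answer: 0x8F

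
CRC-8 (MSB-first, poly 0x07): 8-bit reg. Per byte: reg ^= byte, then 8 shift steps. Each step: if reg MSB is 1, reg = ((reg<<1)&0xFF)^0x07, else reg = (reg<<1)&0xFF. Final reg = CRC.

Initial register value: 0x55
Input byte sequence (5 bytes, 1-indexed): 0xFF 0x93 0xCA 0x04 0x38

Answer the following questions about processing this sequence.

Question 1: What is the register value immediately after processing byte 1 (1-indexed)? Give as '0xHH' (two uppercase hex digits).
After byte 1 (0xFF): reg=0x5F

Answer: 0x5F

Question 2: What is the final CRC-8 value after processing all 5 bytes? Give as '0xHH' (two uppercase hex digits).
Answer: 0xB4

Derivation:
After byte 1 (0xFF): reg=0x5F
After byte 2 (0x93): reg=0x6A
After byte 3 (0xCA): reg=0x69
After byte 4 (0x04): reg=0x04
After byte 5 (0x38): reg=0xB4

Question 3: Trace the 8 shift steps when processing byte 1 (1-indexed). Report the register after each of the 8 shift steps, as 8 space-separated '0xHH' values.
Register before byte 1: 0x55
After XOR with byte 0xFF: 0xAA

Answer: 0x53 0xA6 0x4B 0x96 0x2B 0x56 0xAC 0x5F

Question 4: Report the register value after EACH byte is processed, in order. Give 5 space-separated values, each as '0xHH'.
0x5F 0x6A 0x69 0x04 0xB4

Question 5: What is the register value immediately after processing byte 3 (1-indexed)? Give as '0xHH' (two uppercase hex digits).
Answer: 0x69

Derivation:
After byte 1 (0xFF): reg=0x5F
After byte 2 (0x93): reg=0x6A
After byte 3 (0xCA): reg=0x69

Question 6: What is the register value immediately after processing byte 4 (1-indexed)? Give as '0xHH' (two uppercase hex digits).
After byte 1 (0xFF): reg=0x5F
After byte 2 (0x93): reg=0x6A
After byte 3 (0xCA): reg=0x69
After byte 4 (0x04): reg=0x04

Answer: 0x04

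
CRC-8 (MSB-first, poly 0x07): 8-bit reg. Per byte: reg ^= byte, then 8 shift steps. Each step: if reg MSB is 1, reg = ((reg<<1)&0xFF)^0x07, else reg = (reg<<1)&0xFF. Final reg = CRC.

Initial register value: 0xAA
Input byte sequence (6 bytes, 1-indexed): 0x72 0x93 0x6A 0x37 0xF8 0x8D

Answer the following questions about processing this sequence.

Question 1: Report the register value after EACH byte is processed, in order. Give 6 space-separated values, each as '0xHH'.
0x06 0xE2 0xB1 0x9B 0x2E 0x60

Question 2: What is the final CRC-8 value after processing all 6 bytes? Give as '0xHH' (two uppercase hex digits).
Answer: 0x60

Derivation:
After byte 1 (0x72): reg=0x06
After byte 2 (0x93): reg=0xE2
After byte 3 (0x6A): reg=0xB1
After byte 4 (0x37): reg=0x9B
After byte 5 (0xF8): reg=0x2E
After byte 6 (0x8D): reg=0x60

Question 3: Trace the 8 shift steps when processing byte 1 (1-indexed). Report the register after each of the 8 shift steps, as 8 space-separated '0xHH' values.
Register before byte 1: 0xAA
After XOR with byte 0x72: 0xD8

Answer: 0xB7 0x69 0xD2 0xA3 0x41 0x82 0x03 0x06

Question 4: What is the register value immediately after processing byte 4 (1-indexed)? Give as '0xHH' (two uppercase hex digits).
Answer: 0x9B

Derivation:
After byte 1 (0x72): reg=0x06
After byte 2 (0x93): reg=0xE2
After byte 3 (0x6A): reg=0xB1
After byte 4 (0x37): reg=0x9B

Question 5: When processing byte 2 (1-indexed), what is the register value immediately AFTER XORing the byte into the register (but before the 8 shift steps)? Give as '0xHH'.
Answer: 0x95

Derivation:
Register before byte 2: 0x06
Byte 2: 0x93
0x06 XOR 0x93 = 0x95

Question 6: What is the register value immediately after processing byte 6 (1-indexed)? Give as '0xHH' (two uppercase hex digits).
Answer: 0x60

Derivation:
After byte 1 (0x72): reg=0x06
After byte 2 (0x93): reg=0xE2
After byte 3 (0x6A): reg=0xB1
After byte 4 (0x37): reg=0x9B
After byte 5 (0xF8): reg=0x2E
After byte 6 (0x8D): reg=0x60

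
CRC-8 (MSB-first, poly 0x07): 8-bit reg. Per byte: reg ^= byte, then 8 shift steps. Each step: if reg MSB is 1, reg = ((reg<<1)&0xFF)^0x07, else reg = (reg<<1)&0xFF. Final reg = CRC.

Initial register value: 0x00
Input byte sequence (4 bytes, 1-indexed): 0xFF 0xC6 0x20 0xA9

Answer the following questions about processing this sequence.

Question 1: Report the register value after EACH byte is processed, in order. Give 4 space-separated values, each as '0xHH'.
0xF3 0x8B 0x58 0xD9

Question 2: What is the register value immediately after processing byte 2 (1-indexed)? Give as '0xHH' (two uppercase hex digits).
Answer: 0x8B

Derivation:
After byte 1 (0xFF): reg=0xF3
After byte 2 (0xC6): reg=0x8B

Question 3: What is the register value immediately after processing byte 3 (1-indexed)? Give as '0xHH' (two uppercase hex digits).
After byte 1 (0xFF): reg=0xF3
After byte 2 (0xC6): reg=0x8B
After byte 3 (0x20): reg=0x58

Answer: 0x58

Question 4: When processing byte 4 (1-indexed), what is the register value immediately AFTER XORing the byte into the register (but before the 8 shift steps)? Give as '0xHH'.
Register before byte 4: 0x58
Byte 4: 0xA9
0x58 XOR 0xA9 = 0xF1

Answer: 0xF1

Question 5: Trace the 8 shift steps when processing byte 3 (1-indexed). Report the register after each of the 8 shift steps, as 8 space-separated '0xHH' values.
After byte 1 (0xFF): reg=0xF3
After byte 2 (0xC6): reg=0x8B
Register before byte 3: 0x8B
After XOR with byte 0x20: 0xAB

Answer: 0x51 0xA2 0x43 0x86 0x0B 0x16 0x2C 0x58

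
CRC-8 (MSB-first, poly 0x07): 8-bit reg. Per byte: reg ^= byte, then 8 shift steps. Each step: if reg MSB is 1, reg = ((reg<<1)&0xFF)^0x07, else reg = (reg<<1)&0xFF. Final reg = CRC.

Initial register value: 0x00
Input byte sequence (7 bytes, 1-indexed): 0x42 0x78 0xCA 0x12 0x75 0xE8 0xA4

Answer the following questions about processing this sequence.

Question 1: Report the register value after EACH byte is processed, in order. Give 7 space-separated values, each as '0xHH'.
0xC9 0x1E 0x22 0x90 0xB5 0x94 0x90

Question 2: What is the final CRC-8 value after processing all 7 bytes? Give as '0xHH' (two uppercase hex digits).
Answer: 0x90

Derivation:
After byte 1 (0x42): reg=0xC9
After byte 2 (0x78): reg=0x1E
After byte 3 (0xCA): reg=0x22
After byte 4 (0x12): reg=0x90
After byte 5 (0x75): reg=0xB5
After byte 6 (0xE8): reg=0x94
After byte 7 (0xA4): reg=0x90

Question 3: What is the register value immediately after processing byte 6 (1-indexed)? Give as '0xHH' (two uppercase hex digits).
Answer: 0x94

Derivation:
After byte 1 (0x42): reg=0xC9
After byte 2 (0x78): reg=0x1E
After byte 3 (0xCA): reg=0x22
After byte 4 (0x12): reg=0x90
After byte 5 (0x75): reg=0xB5
After byte 6 (0xE8): reg=0x94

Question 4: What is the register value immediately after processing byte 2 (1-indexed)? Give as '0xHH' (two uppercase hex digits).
After byte 1 (0x42): reg=0xC9
After byte 2 (0x78): reg=0x1E

Answer: 0x1E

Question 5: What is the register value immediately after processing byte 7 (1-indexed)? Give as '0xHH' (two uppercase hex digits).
Answer: 0x90

Derivation:
After byte 1 (0x42): reg=0xC9
After byte 2 (0x78): reg=0x1E
After byte 3 (0xCA): reg=0x22
After byte 4 (0x12): reg=0x90
After byte 5 (0x75): reg=0xB5
After byte 6 (0xE8): reg=0x94
After byte 7 (0xA4): reg=0x90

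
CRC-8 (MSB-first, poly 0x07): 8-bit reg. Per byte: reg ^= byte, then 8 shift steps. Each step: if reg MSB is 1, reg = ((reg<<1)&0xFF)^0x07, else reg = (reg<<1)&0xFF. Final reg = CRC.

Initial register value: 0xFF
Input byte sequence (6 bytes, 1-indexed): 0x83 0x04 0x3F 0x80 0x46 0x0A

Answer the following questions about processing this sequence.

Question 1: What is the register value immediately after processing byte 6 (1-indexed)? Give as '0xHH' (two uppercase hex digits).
After byte 1 (0x83): reg=0x73
After byte 2 (0x04): reg=0x42
After byte 3 (0x3F): reg=0x74
After byte 4 (0x80): reg=0xC2
After byte 5 (0x46): reg=0x95
After byte 6 (0x0A): reg=0xD4

Answer: 0xD4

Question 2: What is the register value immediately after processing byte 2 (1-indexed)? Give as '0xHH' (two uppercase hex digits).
Answer: 0x42

Derivation:
After byte 1 (0x83): reg=0x73
After byte 2 (0x04): reg=0x42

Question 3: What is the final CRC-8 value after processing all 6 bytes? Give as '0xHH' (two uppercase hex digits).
Answer: 0xD4

Derivation:
After byte 1 (0x83): reg=0x73
After byte 2 (0x04): reg=0x42
After byte 3 (0x3F): reg=0x74
After byte 4 (0x80): reg=0xC2
After byte 5 (0x46): reg=0x95
After byte 6 (0x0A): reg=0xD4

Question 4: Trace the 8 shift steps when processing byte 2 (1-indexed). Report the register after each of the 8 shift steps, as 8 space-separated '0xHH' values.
After byte 1 (0x83): reg=0x73
Register before byte 2: 0x73
After XOR with byte 0x04: 0x77

Answer: 0xEE 0xDB 0xB1 0x65 0xCA 0x93 0x21 0x42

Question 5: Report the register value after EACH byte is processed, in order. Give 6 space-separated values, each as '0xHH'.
0x73 0x42 0x74 0xC2 0x95 0xD4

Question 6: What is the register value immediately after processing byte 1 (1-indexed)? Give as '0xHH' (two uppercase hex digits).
After byte 1 (0x83): reg=0x73

Answer: 0x73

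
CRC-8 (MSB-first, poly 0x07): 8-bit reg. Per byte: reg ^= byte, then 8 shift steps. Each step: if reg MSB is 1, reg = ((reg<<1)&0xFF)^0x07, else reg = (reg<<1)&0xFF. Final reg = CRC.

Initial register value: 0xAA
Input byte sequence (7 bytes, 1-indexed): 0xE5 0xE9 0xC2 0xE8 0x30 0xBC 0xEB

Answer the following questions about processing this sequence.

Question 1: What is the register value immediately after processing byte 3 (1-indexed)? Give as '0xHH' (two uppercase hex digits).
After byte 1 (0xE5): reg=0xEA
After byte 2 (0xE9): reg=0x09
After byte 3 (0xC2): reg=0x7F

Answer: 0x7F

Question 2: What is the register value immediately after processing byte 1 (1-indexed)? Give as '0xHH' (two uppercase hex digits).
After byte 1 (0xE5): reg=0xEA

Answer: 0xEA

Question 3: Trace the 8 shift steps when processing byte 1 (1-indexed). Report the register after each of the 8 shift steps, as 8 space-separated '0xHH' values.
Register before byte 1: 0xAA
After XOR with byte 0xE5: 0x4F

Answer: 0x9E 0x3B 0x76 0xEC 0xDF 0xB9 0x75 0xEA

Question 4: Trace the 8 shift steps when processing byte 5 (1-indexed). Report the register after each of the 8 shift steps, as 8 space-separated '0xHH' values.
After byte 1 (0xE5): reg=0xEA
After byte 2 (0xE9): reg=0x09
After byte 3 (0xC2): reg=0x7F
After byte 4 (0xE8): reg=0xEC
Register before byte 5: 0xEC
After XOR with byte 0x30: 0xDC

Answer: 0xBF 0x79 0xF2 0xE3 0xC1 0x85 0x0D 0x1A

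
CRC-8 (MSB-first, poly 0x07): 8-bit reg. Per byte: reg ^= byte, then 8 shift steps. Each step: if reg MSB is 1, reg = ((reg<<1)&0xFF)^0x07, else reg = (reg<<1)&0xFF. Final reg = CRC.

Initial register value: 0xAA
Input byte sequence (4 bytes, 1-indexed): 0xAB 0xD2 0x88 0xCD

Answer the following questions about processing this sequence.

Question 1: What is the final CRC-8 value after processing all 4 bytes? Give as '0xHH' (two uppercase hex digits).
After byte 1 (0xAB): reg=0x07
After byte 2 (0xD2): reg=0x25
After byte 3 (0x88): reg=0x4A
After byte 4 (0xCD): reg=0x9C

Answer: 0x9C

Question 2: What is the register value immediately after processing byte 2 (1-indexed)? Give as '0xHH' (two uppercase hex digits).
Answer: 0x25

Derivation:
After byte 1 (0xAB): reg=0x07
After byte 2 (0xD2): reg=0x25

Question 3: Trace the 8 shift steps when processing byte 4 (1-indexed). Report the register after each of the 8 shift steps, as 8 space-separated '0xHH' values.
Answer: 0x09 0x12 0x24 0x48 0x90 0x27 0x4E 0x9C

Derivation:
After byte 1 (0xAB): reg=0x07
After byte 2 (0xD2): reg=0x25
After byte 3 (0x88): reg=0x4A
Register before byte 4: 0x4A
After XOR with byte 0xCD: 0x87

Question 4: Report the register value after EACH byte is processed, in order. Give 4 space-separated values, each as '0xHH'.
0x07 0x25 0x4A 0x9C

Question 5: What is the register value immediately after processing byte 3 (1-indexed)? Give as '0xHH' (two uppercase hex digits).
After byte 1 (0xAB): reg=0x07
After byte 2 (0xD2): reg=0x25
After byte 3 (0x88): reg=0x4A

Answer: 0x4A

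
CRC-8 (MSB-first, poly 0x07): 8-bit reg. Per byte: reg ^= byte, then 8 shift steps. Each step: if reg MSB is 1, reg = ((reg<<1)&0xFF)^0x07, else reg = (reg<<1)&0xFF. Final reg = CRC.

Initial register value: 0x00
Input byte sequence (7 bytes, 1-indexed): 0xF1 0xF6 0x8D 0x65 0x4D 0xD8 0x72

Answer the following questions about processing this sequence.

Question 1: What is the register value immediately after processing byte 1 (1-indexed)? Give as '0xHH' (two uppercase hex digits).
Answer: 0xD9

Derivation:
After byte 1 (0xF1): reg=0xD9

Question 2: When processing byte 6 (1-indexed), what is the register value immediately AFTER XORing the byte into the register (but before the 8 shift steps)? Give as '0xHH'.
Register before byte 6: 0xD6
Byte 6: 0xD8
0xD6 XOR 0xD8 = 0x0E

Answer: 0x0E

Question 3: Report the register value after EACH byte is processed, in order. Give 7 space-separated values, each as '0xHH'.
0xD9 0xCD 0xC7 0x67 0xD6 0x2A 0x8F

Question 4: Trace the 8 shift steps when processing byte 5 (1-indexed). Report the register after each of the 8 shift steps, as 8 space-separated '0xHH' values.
Answer: 0x54 0xA8 0x57 0xAE 0x5B 0xB6 0x6B 0xD6

Derivation:
After byte 1 (0xF1): reg=0xD9
After byte 2 (0xF6): reg=0xCD
After byte 3 (0x8D): reg=0xC7
After byte 4 (0x65): reg=0x67
Register before byte 5: 0x67
After XOR with byte 0x4D: 0x2A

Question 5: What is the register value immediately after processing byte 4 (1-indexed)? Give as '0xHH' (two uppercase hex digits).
Answer: 0x67

Derivation:
After byte 1 (0xF1): reg=0xD9
After byte 2 (0xF6): reg=0xCD
After byte 3 (0x8D): reg=0xC7
After byte 4 (0x65): reg=0x67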